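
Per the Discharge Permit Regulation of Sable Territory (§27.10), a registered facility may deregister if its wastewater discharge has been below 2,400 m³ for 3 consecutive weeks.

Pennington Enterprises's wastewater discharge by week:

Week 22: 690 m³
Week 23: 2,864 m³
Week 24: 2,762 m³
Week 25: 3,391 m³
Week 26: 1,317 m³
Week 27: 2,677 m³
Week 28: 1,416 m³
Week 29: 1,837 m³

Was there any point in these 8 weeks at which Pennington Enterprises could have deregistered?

Weeks below 2,400 m³: Week 22, Week 26, Week 28, Week 29.
Longest run of consecutive weeks below the threshold: 2.
2 < 3, so Pennington Enterprises never became eligible.

No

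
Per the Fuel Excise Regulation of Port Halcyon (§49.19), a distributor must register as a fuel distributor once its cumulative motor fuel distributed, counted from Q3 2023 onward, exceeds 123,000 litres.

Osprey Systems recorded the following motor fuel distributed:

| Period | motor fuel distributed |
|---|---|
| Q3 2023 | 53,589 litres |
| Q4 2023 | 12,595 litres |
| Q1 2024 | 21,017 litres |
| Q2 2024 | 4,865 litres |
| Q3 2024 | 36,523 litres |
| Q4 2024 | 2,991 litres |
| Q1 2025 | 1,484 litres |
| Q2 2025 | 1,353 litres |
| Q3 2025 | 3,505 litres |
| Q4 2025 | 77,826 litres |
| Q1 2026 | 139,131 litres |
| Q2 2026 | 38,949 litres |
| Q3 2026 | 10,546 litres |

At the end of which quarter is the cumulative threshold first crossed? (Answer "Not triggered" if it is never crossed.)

Through Q3 2023: 53,589 litres
Through Q4 2023: 66,184 litres
Through Q1 2024: 87,201 litres
Through Q2 2024: 92,066 litres
Through Q3 2024: 128,589 litres ← exceeds threshold

Q3 2024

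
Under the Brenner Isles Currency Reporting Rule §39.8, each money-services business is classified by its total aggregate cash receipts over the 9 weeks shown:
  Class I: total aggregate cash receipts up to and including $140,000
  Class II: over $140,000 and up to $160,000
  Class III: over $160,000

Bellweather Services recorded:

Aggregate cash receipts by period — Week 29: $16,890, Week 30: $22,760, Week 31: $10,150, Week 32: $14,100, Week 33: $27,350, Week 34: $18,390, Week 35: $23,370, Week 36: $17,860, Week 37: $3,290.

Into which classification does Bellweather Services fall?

Class II

Total aggregate cash receipts: $16,890 + $22,760 + $10,150 + $14,100 + $27,350 + $18,390 + $23,370 + $17,860 + $3,290 = $154,160.
$140,000 < $154,160 ≤ $160,000, so Class II applies.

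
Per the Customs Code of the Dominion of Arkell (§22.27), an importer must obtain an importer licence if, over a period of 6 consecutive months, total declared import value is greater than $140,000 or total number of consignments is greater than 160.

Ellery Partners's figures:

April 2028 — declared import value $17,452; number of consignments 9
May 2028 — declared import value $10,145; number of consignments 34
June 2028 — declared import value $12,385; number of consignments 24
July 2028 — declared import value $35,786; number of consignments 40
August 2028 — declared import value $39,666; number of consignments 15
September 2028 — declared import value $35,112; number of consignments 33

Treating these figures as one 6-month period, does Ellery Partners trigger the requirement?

Total declared import value: $17,452 + $10,145 + $12,385 + $35,786 + $39,666 + $35,112 = $150,546 (> $140,000).
Total number of consignments: 9 + 34 + 24 + 40 + 15 + 33 = 155 (≤ 160).
The test is 'or': at least one threshold is exceeded.

Yes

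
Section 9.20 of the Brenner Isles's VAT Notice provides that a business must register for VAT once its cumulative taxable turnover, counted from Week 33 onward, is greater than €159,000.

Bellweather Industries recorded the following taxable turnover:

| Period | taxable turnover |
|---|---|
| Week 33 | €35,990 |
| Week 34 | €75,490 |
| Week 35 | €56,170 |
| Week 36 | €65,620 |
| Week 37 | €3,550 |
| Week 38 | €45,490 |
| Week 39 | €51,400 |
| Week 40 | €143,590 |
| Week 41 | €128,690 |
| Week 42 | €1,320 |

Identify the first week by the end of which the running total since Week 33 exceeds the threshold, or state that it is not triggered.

Through Week 33: €35,990
Through Week 34: €111,480
Through Week 35: €167,650 ← exceeds threshold

Week 35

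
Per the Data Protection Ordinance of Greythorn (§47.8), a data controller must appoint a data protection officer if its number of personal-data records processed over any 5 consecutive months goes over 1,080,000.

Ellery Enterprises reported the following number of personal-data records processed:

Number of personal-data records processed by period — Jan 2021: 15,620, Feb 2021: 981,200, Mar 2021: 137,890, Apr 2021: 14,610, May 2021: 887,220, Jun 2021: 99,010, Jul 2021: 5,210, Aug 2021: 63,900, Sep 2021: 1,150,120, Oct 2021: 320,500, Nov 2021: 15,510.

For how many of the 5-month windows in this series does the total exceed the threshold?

6

Jan 2021–May 2021: 15,620 + 981,200 + 137,890 + 14,610 + 887,220 = 2,036,540 (over)
Feb 2021–Jun 2021: 981,200 + 137,890 + 14,610 + 887,220 + 99,010 = 2,119,930 (over)
Mar 2021–Jul 2021: 137,890 + 14,610 + 887,220 + 99,010 + 5,210 = 1,143,940 (over)
Apr 2021–Aug 2021: 14,610 + 887,220 + 99,010 + 5,210 + 63,900 = 1,069,950 (under)
May 2021–Sep 2021: 887,220 + 99,010 + 5,210 + 63,900 + 1,150,120 = 2,205,460 (over)
Jun 2021–Oct 2021: 99,010 + 5,210 + 63,900 + 1,150,120 + 320,500 = 1,638,740 (over)
Jul 2021–Nov 2021: 5,210 + 63,900 + 1,150,120 + 320,500 + 15,510 = 1,555,240 (over)
6 windows exceed the threshold.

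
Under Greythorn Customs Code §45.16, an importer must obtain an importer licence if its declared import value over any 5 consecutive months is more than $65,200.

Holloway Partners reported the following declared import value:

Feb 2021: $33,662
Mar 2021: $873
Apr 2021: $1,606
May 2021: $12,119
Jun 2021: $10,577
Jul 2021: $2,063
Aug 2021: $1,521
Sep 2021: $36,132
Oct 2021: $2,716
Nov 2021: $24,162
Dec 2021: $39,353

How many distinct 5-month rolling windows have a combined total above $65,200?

Feb 2021–Jun 2021: $33,662 + $873 + $1,606 + $12,119 + $10,577 = $58,837 (under)
Mar 2021–Jul 2021: $873 + $1,606 + $12,119 + $10,577 + $2,063 = $27,238 (under)
Apr 2021–Aug 2021: $1,606 + $12,119 + $10,577 + $2,063 + $1,521 = $27,886 (under)
May 2021–Sep 2021: $12,119 + $10,577 + $2,063 + $1,521 + $36,132 = $62,412 (under)
Jun 2021–Oct 2021: $10,577 + $2,063 + $1,521 + $36,132 + $2,716 = $53,009 (under)
Jul 2021–Nov 2021: $2,063 + $1,521 + $36,132 + $2,716 + $24,162 = $66,594 (over)
Aug 2021–Dec 2021: $1,521 + $36,132 + $2,716 + $24,162 + $39,353 = $103,884 (over)
2 windows exceed the threshold.

2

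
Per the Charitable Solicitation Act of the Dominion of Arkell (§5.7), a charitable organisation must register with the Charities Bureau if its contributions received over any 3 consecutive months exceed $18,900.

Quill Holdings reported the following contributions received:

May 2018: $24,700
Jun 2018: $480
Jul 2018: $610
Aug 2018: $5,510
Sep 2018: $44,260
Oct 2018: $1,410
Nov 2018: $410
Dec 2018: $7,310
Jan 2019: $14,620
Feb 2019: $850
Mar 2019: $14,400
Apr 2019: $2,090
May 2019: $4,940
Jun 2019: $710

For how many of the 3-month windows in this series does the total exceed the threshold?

8

May 2018–Jul 2018: $24,700 + $480 + $610 = $25,790 (over)
Jun 2018–Aug 2018: $480 + $610 + $5,510 = $6,600 (under)
Jul 2018–Sep 2018: $610 + $5,510 + $44,260 = $50,380 (over)
Aug 2018–Oct 2018: $5,510 + $44,260 + $1,410 = $51,180 (over)
Sep 2018–Nov 2018: $44,260 + $1,410 + $410 = $46,080 (over)
Oct 2018–Dec 2018: $1,410 + $410 + $7,310 = $9,130 (under)
Nov 2018–Jan 2019: $410 + $7,310 + $14,620 = $22,340 (over)
Dec 2018–Feb 2019: $7,310 + $14,620 + $850 = $22,780 (over)
Jan 2019–Mar 2019: $14,620 + $850 + $14,400 = $29,870 (over)
Feb 2019–Apr 2019: $850 + $14,400 + $2,090 = $17,340 (under)
Mar 2019–May 2019: $14,400 + $2,090 + $4,940 = $21,430 (over)
Apr 2019–Jun 2019: $2,090 + $4,940 + $710 = $7,740 (under)
8 windows exceed the threshold.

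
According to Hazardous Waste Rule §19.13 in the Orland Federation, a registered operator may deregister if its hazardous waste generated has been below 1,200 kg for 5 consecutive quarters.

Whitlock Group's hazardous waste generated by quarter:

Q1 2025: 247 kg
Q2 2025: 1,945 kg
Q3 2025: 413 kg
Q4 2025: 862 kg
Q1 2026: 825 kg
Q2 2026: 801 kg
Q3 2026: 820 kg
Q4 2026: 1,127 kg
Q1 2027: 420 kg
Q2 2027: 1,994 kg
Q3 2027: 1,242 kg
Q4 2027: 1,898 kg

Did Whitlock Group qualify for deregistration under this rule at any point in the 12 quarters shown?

Yes

Quarters below 1,200 kg: Q1 2025, Q3 2025, Q4 2025, Q1 2026, Q2 2026, Q3 2026, Q4 2026, Q1 2027.
Longest run of consecutive quarters below the threshold: 7.
7 ≥ 5, so Whitlock Group became eligible.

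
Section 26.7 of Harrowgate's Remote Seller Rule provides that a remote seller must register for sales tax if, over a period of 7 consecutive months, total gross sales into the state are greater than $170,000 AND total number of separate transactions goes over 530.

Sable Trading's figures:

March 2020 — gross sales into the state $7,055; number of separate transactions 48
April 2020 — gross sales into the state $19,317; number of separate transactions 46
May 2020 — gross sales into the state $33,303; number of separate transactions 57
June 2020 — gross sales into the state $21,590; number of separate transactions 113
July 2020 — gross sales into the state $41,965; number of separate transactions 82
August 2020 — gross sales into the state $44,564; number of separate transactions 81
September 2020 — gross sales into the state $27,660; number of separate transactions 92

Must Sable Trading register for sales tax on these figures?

No

Total gross sales into the state: $7,055 + $19,317 + $33,303 + $21,590 + $41,965 + $44,564 + $27,660 = $195,454 (> $170,000).
Total number of separate transactions: 48 + 46 + 57 + 113 + 82 + 81 + 92 = 519 (≤ 530).
The test is 'and': the rule requires both, and at least one is not exceeded.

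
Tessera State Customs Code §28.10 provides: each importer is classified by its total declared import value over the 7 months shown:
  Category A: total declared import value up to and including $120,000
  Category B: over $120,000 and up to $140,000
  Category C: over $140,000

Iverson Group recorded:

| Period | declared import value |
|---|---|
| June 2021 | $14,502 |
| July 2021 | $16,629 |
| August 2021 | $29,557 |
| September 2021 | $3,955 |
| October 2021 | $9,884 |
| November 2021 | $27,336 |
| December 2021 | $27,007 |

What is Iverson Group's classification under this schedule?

Category B

Total declared import value: $14,502 + $16,629 + $29,557 + $3,955 + $9,884 + $27,336 + $27,007 = $128,870.
$120,000 < $128,870 ≤ $140,000, so Category B applies.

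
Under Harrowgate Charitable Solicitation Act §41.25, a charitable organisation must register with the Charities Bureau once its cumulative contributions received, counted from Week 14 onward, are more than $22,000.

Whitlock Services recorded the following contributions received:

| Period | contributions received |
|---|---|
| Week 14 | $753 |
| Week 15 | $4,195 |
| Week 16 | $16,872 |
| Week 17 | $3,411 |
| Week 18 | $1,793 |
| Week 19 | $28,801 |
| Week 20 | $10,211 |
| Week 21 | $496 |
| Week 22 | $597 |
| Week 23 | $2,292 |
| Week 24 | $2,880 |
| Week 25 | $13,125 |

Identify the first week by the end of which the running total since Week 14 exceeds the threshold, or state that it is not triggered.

Through Week 14: $753
Through Week 15: $4,948
Through Week 16: $21,820
Through Week 17: $25,231 ← exceeds threshold

Week 17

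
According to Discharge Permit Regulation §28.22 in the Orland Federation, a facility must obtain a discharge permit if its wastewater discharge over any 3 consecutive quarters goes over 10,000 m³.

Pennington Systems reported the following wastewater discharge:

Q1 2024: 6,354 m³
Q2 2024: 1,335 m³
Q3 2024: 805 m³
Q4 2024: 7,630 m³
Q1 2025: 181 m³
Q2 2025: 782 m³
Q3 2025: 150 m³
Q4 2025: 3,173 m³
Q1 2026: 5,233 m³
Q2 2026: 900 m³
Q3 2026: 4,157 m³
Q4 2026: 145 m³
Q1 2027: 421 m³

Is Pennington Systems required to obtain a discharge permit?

Yes

Q1 2024–Q3 2024: 6,354 m³ + 1,335 m³ + 805 m³ = 8,494 m³ (under)
Q2 2024–Q4 2024: 1,335 m³ + 805 m³ + 7,630 m³ = 9,770 m³ (under)
Q3 2024–Q1 2025: 805 m³ + 7,630 m³ + 181 m³ = 8,616 m³ (under)
Q4 2024–Q2 2025: 7,630 m³ + 181 m³ + 782 m³ = 8,593 m³ (under)
Q1 2025–Q3 2025: 181 m³ + 782 m³ + 150 m³ = 1,113 m³ (under)
Q2 2025–Q4 2025: 782 m³ + 150 m³ + 3,173 m³ = 4,105 m³ (under)
Q3 2025–Q1 2026: 150 m³ + 3,173 m³ + 5,233 m³ = 8,556 m³ (under)
Q4 2025–Q2 2026: 3,173 m³ + 5,233 m³ + 900 m³ = 9,306 m³ (under)
Q1 2026–Q3 2026: 5,233 m³ + 900 m³ + 4,157 m³ = 10,290 m³ (over)
Q2 2026–Q4 2026: 900 m³ + 4,157 m³ + 145 m³ = 5,202 m³ (under)
Q3 2026–Q1 2027: 4,157 m³ + 145 m³ + 421 m³ = 4,723 m³ (under)
At least one window exceeds 10,000 m³.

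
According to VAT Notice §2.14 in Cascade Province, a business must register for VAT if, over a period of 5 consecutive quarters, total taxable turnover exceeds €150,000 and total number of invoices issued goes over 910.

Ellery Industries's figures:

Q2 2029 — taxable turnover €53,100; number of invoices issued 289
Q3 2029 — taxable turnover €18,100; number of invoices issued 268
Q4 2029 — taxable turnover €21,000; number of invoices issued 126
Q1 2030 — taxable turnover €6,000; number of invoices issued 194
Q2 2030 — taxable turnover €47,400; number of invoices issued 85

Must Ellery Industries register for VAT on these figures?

Total taxable turnover: €53,100 + €18,100 + €21,000 + €6,000 + €47,400 = €145,600 (≤ €150,000).
Total number of invoices issued: 289 + 268 + 126 + 194 + 85 = 962 (> 910).
The test is 'and': the rule requires both, and at least one is not exceeded.

No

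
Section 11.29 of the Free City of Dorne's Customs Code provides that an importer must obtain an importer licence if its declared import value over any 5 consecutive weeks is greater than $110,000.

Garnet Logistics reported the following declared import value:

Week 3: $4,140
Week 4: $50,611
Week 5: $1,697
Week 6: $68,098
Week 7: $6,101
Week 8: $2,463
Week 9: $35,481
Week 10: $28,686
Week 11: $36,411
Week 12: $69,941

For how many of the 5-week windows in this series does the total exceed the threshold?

5

Week 3–Week 7: $4,140 + $50,611 + $1,697 + $68,098 + $6,101 = $130,647 (over)
Week 4–Week 8: $50,611 + $1,697 + $68,098 + $6,101 + $2,463 = $128,970 (over)
Week 5–Week 9: $1,697 + $68,098 + $6,101 + $2,463 + $35,481 = $113,840 (over)
Week 6–Week 10: $68,098 + $6,101 + $2,463 + $35,481 + $28,686 = $140,829 (over)
Week 7–Week 11: $6,101 + $2,463 + $35,481 + $28,686 + $36,411 = $109,142 (under)
Week 8–Week 12: $2,463 + $35,481 + $28,686 + $36,411 + $69,941 = $172,982 (over)
5 windows exceed the threshold.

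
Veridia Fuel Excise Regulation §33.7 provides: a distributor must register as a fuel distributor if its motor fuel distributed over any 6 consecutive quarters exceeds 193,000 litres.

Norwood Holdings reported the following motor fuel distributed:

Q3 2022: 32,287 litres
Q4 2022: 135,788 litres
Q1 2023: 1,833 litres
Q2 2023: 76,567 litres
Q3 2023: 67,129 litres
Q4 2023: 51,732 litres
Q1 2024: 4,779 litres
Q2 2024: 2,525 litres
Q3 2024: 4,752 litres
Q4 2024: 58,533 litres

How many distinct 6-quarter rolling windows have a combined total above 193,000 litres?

4

Q3 2022–Q4 2023: 32,287 litres + 135,788 litres + 1,833 litres + 76,567 litres + 67,129 litres + 51,732 litres = 365,336 litres (over)
Q4 2022–Q1 2024: 135,788 litres + 1,833 litres + 76,567 litres + 67,129 litres + 51,732 litres + 4,779 litres = 337,828 litres (over)
Q1 2023–Q2 2024: 1,833 litres + 76,567 litres + 67,129 litres + 51,732 litres + 4,779 litres + 2,525 litres = 204,565 litres (over)
Q2 2023–Q3 2024: 76,567 litres + 67,129 litres + 51,732 litres + 4,779 litres + 2,525 litres + 4,752 litres = 207,484 litres (over)
Q3 2023–Q4 2024: 67,129 litres + 51,732 litres + 4,779 litres + 2,525 litres + 4,752 litres + 58,533 litres = 189,450 litres (under)
4 windows exceed the threshold.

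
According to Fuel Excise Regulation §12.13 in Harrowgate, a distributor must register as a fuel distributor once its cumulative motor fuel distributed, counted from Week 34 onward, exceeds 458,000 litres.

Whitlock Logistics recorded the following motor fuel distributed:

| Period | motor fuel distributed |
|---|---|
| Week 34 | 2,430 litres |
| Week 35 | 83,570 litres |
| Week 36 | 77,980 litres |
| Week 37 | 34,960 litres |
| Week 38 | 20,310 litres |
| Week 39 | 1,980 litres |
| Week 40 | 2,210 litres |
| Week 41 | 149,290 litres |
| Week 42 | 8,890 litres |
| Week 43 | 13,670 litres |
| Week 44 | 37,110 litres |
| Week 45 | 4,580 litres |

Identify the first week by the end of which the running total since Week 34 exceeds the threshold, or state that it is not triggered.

Through Week 34: 2,430 litres
Through Week 35: 86,000 litres
Through Week 36: 163,980 litres
Through Week 37: 198,940 litres
Through Week 38: 219,250 litres
Through Week 39: 221,230 litres
Through Week 40: 223,440 litres
Through Week 41: 372,730 litres
Through Week 42: 381,620 litres
Through Week 43: 395,290 litres
Through Week 44: 432,400 litres
Through Week 45: 436,980 litres
Final cumulative total 436,980 litres ≤ 458,000 litres; the threshold is never exceeded.

Not triggered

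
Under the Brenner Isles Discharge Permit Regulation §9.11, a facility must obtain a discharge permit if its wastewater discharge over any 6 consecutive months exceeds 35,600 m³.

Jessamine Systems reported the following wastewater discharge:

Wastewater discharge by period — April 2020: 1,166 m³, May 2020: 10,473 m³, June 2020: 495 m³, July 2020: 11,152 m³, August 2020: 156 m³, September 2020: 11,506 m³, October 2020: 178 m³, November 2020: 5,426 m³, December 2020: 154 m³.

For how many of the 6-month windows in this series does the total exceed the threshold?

April 2020–September 2020: 1,166 m³ + 10,473 m³ + 495 m³ + 11,152 m³ + 156 m³ + 11,506 m³ = 34,948 m³ (under)
May 2020–October 2020: 10,473 m³ + 495 m³ + 11,152 m³ + 156 m³ + 11,506 m³ + 178 m³ = 33,960 m³ (under)
June 2020–November 2020: 495 m³ + 11,152 m³ + 156 m³ + 11,506 m³ + 178 m³ + 5,426 m³ = 28,913 m³ (under)
July 2020–December 2020: 11,152 m³ + 156 m³ + 11,506 m³ + 178 m³ + 5,426 m³ + 154 m³ = 28,572 m³ (under)
0 windows exceed the threshold.

0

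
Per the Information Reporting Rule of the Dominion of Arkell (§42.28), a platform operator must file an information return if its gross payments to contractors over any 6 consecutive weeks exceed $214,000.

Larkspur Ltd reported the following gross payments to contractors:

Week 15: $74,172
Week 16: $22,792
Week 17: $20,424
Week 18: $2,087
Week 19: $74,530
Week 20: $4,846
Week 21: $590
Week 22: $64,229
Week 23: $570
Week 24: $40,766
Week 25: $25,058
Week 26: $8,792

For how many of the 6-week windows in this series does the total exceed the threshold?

0

Week 15–Week 20: $74,172 + $22,792 + $20,424 + $2,087 + $74,530 + $4,846 = $198,851 (under)
Week 16–Week 21: $22,792 + $20,424 + $2,087 + $74,530 + $4,846 + $590 = $125,269 (under)
Week 17–Week 22: $20,424 + $2,087 + $74,530 + $4,846 + $590 + $64,229 = $166,706 (under)
Week 18–Week 23: $2,087 + $74,530 + $4,846 + $590 + $64,229 + $570 = $146,852 (under)
Week 19–Week 24: $74,530 + $4,846 + $590 + $64,229 + $570 + $40,766 = $185,531 (under)
Week 20–Week 25: $4,846 + $590 + $64,229 + $570 + $40,766 + $25,058 = $136,059 (under)
Week 21–Week 26: $590 + $64,229 + $570 + $40,766 + $25,058 + $8,792 = $140,005 (under)
0 windows exceed the threshold.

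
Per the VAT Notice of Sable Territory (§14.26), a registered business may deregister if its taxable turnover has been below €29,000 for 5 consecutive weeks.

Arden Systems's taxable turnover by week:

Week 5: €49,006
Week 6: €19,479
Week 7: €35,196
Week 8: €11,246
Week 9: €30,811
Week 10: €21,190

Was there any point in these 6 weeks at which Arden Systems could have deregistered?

No

Weeks below €29,000: Week 6, Week 8, Week 10.
Longest run of consecutive weeks below the threshold: 1.
1 < 5, so Arden Systems never became eligible.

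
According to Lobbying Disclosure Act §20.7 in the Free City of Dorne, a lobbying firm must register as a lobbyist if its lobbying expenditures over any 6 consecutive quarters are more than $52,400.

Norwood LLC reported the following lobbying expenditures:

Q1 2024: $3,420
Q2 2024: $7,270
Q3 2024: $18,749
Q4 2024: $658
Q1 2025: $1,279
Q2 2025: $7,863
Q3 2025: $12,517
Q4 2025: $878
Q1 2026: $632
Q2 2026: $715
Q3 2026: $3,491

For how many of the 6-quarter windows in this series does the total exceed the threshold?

Q1 2024–Q2 2025: $3,420 + $7,270 + $18,749 + $658 + $1,279 + $7,863 = $39,239 (under)
Q2 2024–Q3 2025: $7,270 + $18,749 + $658 + $1,279 + $7,863 + $12,517 = $48,336 (under)
Q3 2024–Q4 2025: $18,749 + $658 + $1,279 + $7,863 + $12,517 + $878 = $41,944 (under)
Q4 2024–Q1 2026: $658 + $1,279 + $7,863 + $12,517 + $878 + $632 = $23,827 (under)
Q1 2025–Q2 2026: $1,279 + $7,863 + $12,517 + $878 + $632 + $715 = $23,884 (under)
Q2 2025–Q3 2026: $7,863 + $12,517 + $878 + $632 + $715 + $3,491 = $26,096 (under)
0 windows exceed the threshold.

0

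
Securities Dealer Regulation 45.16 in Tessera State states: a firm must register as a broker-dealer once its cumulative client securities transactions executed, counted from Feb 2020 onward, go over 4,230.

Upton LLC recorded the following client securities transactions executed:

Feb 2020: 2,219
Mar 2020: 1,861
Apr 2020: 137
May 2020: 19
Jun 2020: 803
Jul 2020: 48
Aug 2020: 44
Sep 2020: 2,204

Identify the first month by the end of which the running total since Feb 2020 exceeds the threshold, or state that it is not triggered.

May 2020

Through Feb 2020: 2,219
Through Mar 2020: 4,080
Through Apr 2020: 4,217
Through May 2020: 4,236 ← exceeds threshold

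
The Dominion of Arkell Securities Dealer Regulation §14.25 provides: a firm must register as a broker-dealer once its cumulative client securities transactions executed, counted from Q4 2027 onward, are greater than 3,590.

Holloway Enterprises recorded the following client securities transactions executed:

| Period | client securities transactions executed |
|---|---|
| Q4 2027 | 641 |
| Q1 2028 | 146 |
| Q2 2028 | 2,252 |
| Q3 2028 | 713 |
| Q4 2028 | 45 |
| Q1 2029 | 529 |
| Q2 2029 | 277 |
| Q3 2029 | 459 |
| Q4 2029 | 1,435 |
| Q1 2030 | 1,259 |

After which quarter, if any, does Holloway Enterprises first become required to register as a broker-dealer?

Through Q4 2027: 641
Through Q1 2028: 787
Through Q2 2028: 3,039
Through Q3 2028: 3,752 ← exceeds threshold

Q3 2028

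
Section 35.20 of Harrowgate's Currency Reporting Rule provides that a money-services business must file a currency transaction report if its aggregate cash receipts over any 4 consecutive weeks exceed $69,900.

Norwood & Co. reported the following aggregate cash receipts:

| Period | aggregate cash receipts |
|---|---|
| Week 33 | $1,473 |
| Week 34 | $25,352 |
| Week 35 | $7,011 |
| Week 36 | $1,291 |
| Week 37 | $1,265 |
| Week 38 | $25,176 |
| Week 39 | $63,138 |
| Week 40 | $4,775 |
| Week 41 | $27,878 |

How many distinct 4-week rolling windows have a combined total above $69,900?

Week 33–Week 36: $1,473 + $25,352 + $7,011 + $1,291 = $35,127 (under)
Week 34–Week 37: $25,352 + $7,011 + $1,291 + $1,265 = $34,919 (under)
Week 35–Week 38: $7,011 + $1,291 + $1,265 + $25,176 = $34,743 (under)
Week 36–Week 39: $1,291 + $1,265 + $25,176 + $63,138 = $90,870 (over)
Week 37–Week 40: $1,265 + $25,176 + $63,138 + $4,775 = $94,354 (over)
Week 38–Week 41: $25,176 + $63,138 + $4,775 + $27,878 = $120,967 (over)
3 windows exceed the threshold.

3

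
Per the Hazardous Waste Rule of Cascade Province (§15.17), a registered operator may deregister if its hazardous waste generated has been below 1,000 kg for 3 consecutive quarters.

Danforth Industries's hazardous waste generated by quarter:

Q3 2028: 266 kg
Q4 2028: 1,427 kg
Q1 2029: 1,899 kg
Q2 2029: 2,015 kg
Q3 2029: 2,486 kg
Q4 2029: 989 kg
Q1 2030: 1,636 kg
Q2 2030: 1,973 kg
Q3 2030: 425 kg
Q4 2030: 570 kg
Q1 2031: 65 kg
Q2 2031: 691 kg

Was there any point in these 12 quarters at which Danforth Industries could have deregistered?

Yes

Quarters below 1,000 kg: Q3 2028, Q4 2029, Q3 2030, Q4 2030, Q1 2031, Q2 2031.
Longest run of consecutive quarters below the threshold: 4.
4 ≥ 3, so Danforth Industries became eligible.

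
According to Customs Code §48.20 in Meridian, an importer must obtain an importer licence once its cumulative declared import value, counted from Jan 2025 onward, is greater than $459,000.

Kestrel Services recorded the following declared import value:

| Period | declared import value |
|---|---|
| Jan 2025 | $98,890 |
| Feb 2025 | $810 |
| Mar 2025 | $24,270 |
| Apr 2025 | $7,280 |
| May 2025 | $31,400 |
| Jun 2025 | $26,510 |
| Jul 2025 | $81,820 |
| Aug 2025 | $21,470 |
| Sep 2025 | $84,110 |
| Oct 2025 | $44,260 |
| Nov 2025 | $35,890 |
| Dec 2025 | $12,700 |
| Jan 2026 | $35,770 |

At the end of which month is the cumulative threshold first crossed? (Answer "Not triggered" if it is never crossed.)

Through Jan 2025: $98,890
Through Feb 2025: $99,700
Through Mar 2025: $123,970
Through Apr 2025: $131,250
Through May 2025: $162,650
Through Jun 2025: $189,160
Through Jul 2025: $270,980
Through Aug 2025: $292,450
Through Sep 2025: $376,560
Through Oct 2025: $420,820
Through Nov 2025: $456,710
Through Dec 2025: $469,410 ← exceeds threshold

Dec 2025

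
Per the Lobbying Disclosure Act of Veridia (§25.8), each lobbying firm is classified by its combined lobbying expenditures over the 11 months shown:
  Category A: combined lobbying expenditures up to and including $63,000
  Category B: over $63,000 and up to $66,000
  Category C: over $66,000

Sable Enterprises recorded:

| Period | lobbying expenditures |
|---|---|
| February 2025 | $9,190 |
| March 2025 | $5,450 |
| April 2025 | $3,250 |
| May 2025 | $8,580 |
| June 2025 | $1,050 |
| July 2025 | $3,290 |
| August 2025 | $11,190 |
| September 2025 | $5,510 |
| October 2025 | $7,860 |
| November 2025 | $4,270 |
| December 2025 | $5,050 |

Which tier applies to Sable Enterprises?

Category B

Combined lobbying expenditures: $9,190 + $5,450 + $3,250 + $8,580 + $1,050 + $3,290 + $11,190 + $5,510 + $7,860 + $4,270 + $5,050 = $64,690.
$63,000 < $64,690 ≤ $66,000, so Category B applies.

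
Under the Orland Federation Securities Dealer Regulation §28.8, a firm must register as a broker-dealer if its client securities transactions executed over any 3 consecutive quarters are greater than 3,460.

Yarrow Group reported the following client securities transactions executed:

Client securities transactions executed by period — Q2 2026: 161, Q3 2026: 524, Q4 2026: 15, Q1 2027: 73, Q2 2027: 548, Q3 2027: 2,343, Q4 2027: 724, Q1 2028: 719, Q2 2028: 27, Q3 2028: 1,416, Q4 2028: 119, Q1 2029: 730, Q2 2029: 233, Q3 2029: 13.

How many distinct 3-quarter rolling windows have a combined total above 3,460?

2

Q2 2026–Q4 2026: 161 + 524 + 15 = 700 (under)
Q3 2026–Q1 2027: 524 + 15 + 73 = 612 (under)
Q4 2026–Q2 2027: 15 + 73 + 548 = 636 (under)
Q1 2027–Q3 2027: 73 + 548 + 2,343 = 2,964 (under)
Q2 2027–Q4 2027: 548 + 2,343 + 724 = 3,615 (over)
Q3 2027–Q1 2028: 2,343 + 724 + 719 = 3,786 (over)
Q4 2027–Q2 2028: 724 + 719 + 27 = 1,470 (under)
Q1 2028–Q3 2028: 719 + 27 + 1,416 = 2,162 (under)
Q2 2028–Q4 2028: 27 + 1,416 + 119 = 1,562 (under)
Q3 2028–Q1 2029: 1,416 + 119 + 730 = 2,265 (under)
Q4 2028–Q2 2029: 119 + 730 + 233 = 1,082 (under)
Q1 2029–Q3 2029: 730 + 233 + 13 = 976 (under)
2 windows exceed the threshold.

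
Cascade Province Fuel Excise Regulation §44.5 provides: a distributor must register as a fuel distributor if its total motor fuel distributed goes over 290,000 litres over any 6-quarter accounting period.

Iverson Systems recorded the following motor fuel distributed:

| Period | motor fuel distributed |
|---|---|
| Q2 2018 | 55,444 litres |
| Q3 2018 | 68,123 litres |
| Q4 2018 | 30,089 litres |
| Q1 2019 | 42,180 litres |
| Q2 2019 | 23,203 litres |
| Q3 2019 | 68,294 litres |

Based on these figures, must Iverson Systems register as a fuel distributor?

No

Total motor fuel distributed: 55,444 litres + 68,123 litres + 30,089 litres + 42,180 litres + 23,203 litres + 68,294 litres = 287,333 litres.
287,333 litres ≤ 290,000 litres, so the threshold is not exceeded.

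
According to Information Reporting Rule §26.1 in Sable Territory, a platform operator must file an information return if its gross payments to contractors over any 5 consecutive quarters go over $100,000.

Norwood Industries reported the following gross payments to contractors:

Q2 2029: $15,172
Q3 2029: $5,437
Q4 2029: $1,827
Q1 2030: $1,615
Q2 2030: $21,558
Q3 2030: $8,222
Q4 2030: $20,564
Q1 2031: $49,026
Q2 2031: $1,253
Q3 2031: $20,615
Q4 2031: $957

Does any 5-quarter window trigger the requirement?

Yes

Q2 2029–Q2 2030: $15,172 + $5,437 + $1,827 + $1,615 + $21,558 = $45,609 (under)
Q3 2029–Q3 2030: $5,437 + $1,827 + $1,615 + $21,558 + $8,222 = $38,659 (under)
Q4 2029–Q4 2030: $1,827 + $1,615 + $21,558 + $8,222 + $20,564 = $53,786 (under)
Q1 2030–Q1 2031: $1,615 + $21,558 + $8,222 + $20,564 + $49,026 = $100,985 (over)
Q2 2030–Q2 2031: $21,558 + $8,222 + $20,564 + $49,026 + $1,253 = $100,623 (over)
Q3 2030–Q3 2031: $8,222 + $20,564 + $49,026 + $1,253 + $20,615 = $99,680 (under)
Q4 2030–Q4 2031: $20,564 + $49,026 + $1,253 + $20,615 + $957 = $92,415 (under)
At least one window exceeds $100,000.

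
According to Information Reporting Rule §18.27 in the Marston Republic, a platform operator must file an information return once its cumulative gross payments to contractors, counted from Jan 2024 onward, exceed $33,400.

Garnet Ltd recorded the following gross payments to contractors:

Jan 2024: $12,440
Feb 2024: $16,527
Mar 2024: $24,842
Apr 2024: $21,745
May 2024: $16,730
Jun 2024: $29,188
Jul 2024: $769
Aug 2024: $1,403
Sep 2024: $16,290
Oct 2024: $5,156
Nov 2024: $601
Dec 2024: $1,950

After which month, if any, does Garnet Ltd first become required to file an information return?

Mar 2024

Through Jan 2024: $12,440
Through Feb 2024: $28,967
Through Mar 2024: $53,809 ← exceeds threshold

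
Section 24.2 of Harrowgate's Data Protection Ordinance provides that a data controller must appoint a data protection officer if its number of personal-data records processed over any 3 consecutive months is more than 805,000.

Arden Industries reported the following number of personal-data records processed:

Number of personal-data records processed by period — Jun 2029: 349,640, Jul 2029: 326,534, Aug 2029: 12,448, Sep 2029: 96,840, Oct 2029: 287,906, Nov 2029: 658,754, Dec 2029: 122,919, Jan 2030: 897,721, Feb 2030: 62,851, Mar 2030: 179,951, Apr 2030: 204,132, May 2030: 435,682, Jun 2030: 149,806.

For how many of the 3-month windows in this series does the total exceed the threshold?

Jun 2029–Aug 2029: 349,640 + 326,534 + 12,448 = 688,622 (under)
Jul 2029–Sep 2029: 326,534 + 12,448 + 96,840 = 435,822 (under)
Aug 2029–Oct 2029: 12,448 + 96,840 + 287,906 = 397,194 (under)
Sep 2029–Nov 2029: 96,840 + 287,906 + 658,754 = 1,043,500 (over)
Oct 2029–Dec 2029: 287,906 + 658,754 + 122,919 = 1,069,579 (over)
Nov 2029–Jan 2030: 658,754 + 122,919 + 897,721 = 1,679,394 (over)
Dec 2029–Feb 2030: 122,919 + 897,721 + 62,851 = 1,083,491 (over)
Jan 2030–Mar 2030: 897,721 + 62,851 + 179,951 = 1,140,523 (over)
Feb 2030–Apr 2030: 62,851 + 179,951 + 204,132 = 446,934 (under)
Mar 2030–May 2030: 179,951 + 204,132 + 435,682 = 819,765 (over)
Apr 2030–Jun 2030: 204,132 + 435,682 + 149,806 = 789,620 (under)
6 windows exceed the threshold.

6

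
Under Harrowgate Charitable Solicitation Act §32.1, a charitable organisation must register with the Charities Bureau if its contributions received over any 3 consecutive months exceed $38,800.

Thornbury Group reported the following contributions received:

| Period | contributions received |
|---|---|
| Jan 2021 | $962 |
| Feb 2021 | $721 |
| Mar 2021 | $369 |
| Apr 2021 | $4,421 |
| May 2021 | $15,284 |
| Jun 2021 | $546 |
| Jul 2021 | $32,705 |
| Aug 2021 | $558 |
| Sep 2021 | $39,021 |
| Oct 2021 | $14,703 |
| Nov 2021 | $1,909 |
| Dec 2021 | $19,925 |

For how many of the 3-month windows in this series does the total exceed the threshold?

4

Jan 2021–Mar 2021: $962 + $721 + $369 = $2,052 (under)
Feb 2021–Apr 2021: $721 + $369 + $4,421 = $5,511 (under)
Mar 2021–May 2021: $369 + $4,421 + $15,284 = $20,074 (under)
Apr 2021–Jun 2021: $4,421 + $15,284 + $546 = $20,251 (under)
May 2021–Jul 2021: $15,284 + $546 + $32,705 = $48,535 (over)
Jun 2021–Aug 2021: $546 + $32,705 + $558 = $33,809 (under)
Jul 2021–Sep 2021: $32,705 + $558 + $39,021 = $72,284 (over)
Aug 2021–Oct 2021: $558 + $39,021 + $14,703 = $54,282 (over)
Sep 2021–Nov 2021: $39,021 + $14,703 + $1,909 = $55,633 (over)
Oct 2021–Dec 2021: $14,703 + $1,909 + $19,925 = $36,537 (under)
4 windows exceed the threshold.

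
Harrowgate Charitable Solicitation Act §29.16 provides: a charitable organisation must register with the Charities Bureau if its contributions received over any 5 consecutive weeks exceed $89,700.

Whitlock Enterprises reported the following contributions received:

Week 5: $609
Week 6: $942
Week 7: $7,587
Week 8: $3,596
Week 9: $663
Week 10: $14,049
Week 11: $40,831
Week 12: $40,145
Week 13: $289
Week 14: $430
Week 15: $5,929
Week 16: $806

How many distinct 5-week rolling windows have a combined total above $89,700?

Week 5–Week 9: $609 + $942 + $7,587 + $3,596 + $663 = $13,397 (under)
Week 6–Week 10: $942 + $7,587 + $3,596 + $663 + $14,049 = $26,837 (under)
Week 7–Week 11: $7,587 + $3,596 + $663 + $14,049 + $40,831 = $66,726 (under)
Week 8–Week 12: $3,596 + $663 + $14,049 + $40,831 + $40,145 = $99,284 (over)
Week 9–Week 13: $663 + $14,049 + $40,831 + $40,145 + $289 = $95,977 (over)
Week 10–Week 14: $14,049 + $40,831 + $40,145 + $289 + $430 = $95,744 (over)
Week 11–Week 15: $40,831 + $40,145 + $289 + $430 + $5,929 = $87,624 (under)
Week 12–Week 16: $40,145 + $289 + $430 + $5,929 + $806 = $47,599 (under)
3 windows exceed the threshold.

3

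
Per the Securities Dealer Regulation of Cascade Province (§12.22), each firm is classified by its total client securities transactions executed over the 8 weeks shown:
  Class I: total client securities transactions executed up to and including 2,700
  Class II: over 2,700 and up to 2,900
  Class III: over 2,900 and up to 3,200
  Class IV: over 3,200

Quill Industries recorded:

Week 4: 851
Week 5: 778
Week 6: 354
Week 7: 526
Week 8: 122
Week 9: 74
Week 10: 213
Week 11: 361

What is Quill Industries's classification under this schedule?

Class IV

Total client securities transactions executed: 851 + 778 + 354 + 526 + 122 + 74 + 213 + 361 = 3,279.
3,279 > 3,200, so Class IV applies.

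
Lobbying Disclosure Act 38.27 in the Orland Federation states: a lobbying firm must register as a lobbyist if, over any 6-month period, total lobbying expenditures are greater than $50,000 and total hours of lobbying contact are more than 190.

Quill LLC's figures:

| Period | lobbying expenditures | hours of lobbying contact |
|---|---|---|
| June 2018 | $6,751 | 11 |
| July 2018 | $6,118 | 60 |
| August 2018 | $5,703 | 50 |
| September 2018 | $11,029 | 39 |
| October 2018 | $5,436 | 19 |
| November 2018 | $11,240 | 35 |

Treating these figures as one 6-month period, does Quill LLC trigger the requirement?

Total lobbying expenditures: $6,751 + $6,118 + $5,703 + $11,029 + $5,436 + $11,240 = $46,277 (≤ $50,000).
Total hours of lobbying contact: 11 + 60 + 50 + 39 + 19 + 35 = 214 (> 190).
The test is 'and': the rule requires both, and at least one is not exceeded.

No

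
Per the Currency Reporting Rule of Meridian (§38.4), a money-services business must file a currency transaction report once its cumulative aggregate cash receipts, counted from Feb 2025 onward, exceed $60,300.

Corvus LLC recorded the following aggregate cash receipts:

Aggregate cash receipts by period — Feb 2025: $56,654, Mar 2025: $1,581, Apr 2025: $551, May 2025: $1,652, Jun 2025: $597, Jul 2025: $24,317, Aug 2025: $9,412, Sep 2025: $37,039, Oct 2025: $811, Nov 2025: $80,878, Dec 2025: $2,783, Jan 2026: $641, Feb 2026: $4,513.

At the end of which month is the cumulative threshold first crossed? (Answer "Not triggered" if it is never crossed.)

May 2025

Through Feb 2025: $56,654
Through Mar 2025: $58,235
Through Apr 2025: $58,786
Through May 2025: $60,438 ← exceeds threshold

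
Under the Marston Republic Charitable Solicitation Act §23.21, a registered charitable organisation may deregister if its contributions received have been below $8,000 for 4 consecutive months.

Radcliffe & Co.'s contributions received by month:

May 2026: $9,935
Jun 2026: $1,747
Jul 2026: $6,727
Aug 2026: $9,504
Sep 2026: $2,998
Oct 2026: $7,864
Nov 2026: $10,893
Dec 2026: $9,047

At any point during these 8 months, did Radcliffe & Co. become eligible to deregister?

Months below $8,000: Jun 2026, Jul 2026, Sep 2026, Oct 2026.
Longest run of consecutive months below the threshold: 2.
2 < 4, so Radcliffe & Co. never became eligible.

No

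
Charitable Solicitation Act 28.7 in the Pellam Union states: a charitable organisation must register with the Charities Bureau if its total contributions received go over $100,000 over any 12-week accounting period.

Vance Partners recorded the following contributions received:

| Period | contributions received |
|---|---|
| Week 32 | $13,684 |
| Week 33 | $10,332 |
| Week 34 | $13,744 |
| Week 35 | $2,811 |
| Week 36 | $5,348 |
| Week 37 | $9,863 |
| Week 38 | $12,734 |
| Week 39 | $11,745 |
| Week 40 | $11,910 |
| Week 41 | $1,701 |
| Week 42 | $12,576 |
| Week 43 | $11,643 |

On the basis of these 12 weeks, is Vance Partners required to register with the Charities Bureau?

Yes

Total contributions received: $13,684 + $10,332 + $13,744 + $2,811 + $5,348 + $9,863 + $12,734 + $11,745 + $11,910 + $1,701 + $12,576 + $11,643 = $118,091.
$118,091 > $100,000, so the threshold is exceeded.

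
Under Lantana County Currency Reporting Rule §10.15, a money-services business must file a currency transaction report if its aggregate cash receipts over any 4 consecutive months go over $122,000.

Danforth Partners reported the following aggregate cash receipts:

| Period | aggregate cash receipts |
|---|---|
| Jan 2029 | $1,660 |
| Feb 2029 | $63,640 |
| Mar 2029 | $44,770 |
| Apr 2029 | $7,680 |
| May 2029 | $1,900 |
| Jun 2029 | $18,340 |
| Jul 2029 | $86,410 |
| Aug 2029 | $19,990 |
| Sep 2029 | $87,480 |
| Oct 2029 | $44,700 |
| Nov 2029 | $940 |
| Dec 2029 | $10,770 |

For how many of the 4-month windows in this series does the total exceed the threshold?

5

Jan 2029–Apr 2029: $1,660 + $63,640 + $44,770 + $7,680 = $117,750 (under)
Feb 2029–May 2029: $63,640 + $44,770 + $7,680 + $1,900 = $117,990 (under)
Mar 2029–Jun 2029: $44,770 + $7,680 + $1,900 + $18,340 = $72,690 (under)
Apr 2029–Jul 2029: $7,680 + $1,900 + $18,340 + $86,410 = $114,330 (under)
May 2029–Aug 2029: $1,900 + $18,340 + $86,410 + $19,990 = $126,640 (over)
Jun 2029–Sep 2029: $18,340 + $86,410 + $19,990 + $87,480 = $212,220 (over)
Jul 2029–Oct 2029: $86,410 + $19,990 + $87,480 + $44,700 = $238,580 (over)
Aug 2029–Nov 2029: $19,990 + $87,480 + $44,700 + $940 = $153,110 (over)
Sep 2029–Dec 2029: $87,480 + $44,700 + $940 + $10,770 = $143,890 (over)
5 windows exceed the threshold.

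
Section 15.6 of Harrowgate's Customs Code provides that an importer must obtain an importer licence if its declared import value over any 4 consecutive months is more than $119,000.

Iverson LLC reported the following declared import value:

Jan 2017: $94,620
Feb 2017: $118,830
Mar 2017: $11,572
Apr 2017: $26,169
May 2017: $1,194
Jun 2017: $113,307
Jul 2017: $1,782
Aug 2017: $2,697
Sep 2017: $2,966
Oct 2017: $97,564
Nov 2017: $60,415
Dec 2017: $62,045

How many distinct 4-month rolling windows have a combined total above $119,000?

Jan 2017–Apr 2017: $94,620 + $118,830 + $11,572 + $26,169 = $251,191 (over)
Feb 2017–May 2017: $118,830 + $11,572 + $26,169 + $1,194 = $157,765 (over)
Mar 2017–Jun 2017: $11,572 + $26,169 + $1,194 + $113,307 = $152,242 (over)
Apr 2017–Jul 2017: $26,169 + $1,194 + $113,307 + $1,782 = $142,452 (over)
May 2017–Aug 2017: $1,194 + $113,307 + $1,782 + $2,697 = $118,980 (under)
Jun 2017–Sep 2017: $113,307 + $1,782 + $2,697 + $2,966 = $120,752 (over)
Jul 2017–Oct 2017: $1,782 + $2,697 + $2,966 + $97,564 = $105,009 (under)
Aug 2017–Nov 2017: $2,697 + $2,966 + $97,564 + $60,415 = $163,642 (over)
Sep 2017–Dec 2017: $2,966 + $97,564 + $60,415 + $62,045 = $222,990 (over)
7 windows exceed the threshold.

7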